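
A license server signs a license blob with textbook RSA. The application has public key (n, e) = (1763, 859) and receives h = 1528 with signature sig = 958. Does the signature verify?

Squares mod 1763: sig^1≡958, sig^2≡1004, sig^4≡1343, sig^8≡100, sig^16≡1185, sig^32≡877, sig^64≡461, sig^128≡961, sig^256≡1472, sig^512≡57
859 = 512 + 256 + 64 + 16 + 8 + 2 + 1, so sig^859 ≡ 57·1472·461·1185·100·1004·958 ≡ 235 (mod 1763)
235 ≠ 1528, so verification fails.

does not verify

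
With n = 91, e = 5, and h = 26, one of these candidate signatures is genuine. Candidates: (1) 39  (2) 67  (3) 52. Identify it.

3

Candidate 1: Squares mod 91: 39^1≡39, 39^2≡65, 39^4≡39; 5 = 4 + 1, so 39^5 ≡ 39·39 ≡ 65 (mod 91)
Candidate 2: Squares mod 91: 67^1≡67, 67^2≡30, 67^4≡81; 5 = 4 + 1, so 67^5 ≡ 81·67 ≡ 58 (mod 91)
Candidate 3: Squares mod 91: 52^1≡52, 52^2≡65, 52^4≡39; 5 = 4 + 1, so 52^5 ≡ 39·52 ≡ 26 (mod 91)
  → matches h = 26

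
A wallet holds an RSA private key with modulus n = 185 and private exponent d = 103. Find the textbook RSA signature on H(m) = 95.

Squares mod 185: (H(m))^1≡95, (H(m))^2≡145, (H(m))^4≡120, (H(m))^8≡155, (H(m))^16≡160, (H(m))^32≡70, (H(m))^64≡90
103 = 64 + 32 + 4 + 2 + 1, so (H(m))^103 ≡ 90·70·120·145·95 ≡ 65 (mod 185)

65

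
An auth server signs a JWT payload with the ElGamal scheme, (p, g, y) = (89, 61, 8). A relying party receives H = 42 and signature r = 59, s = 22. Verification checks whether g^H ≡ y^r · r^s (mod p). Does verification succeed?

passes

Left side g^H mod p:
61^2 = 3721 ≡ 72
61^4 ≡ 72^2 = 5184 ≡ 22
61^8 ≡ 22^2 = 484 ≡ 39
61^16 ≡ 39^2 = 1521 ≡ 8
61^32 ≡ 8^2 = 64
42 = 32 + 8 + 2, so 61^42 ≡ 64·39·72 ≡ 21 (mod 89)
Right side y^r · r^s mod p:
8^2 = 64
8^4 ≡ 64^2 = 4096 ≡ 2
8^8 ≡ 2^2 = 4
8^16 ≡ 4^2 = 16
8^32 ≡ 16^2 = 256 ≡ 78
59 = 32 + 16 + 8 + 2 + 1, so 8^59 ≡ 78·16·4·64·8 ≡ 2 (mod 89)
59^2 = 3481 ≡ 10
59^4 ≡ 10^2 = 100 ≡ 11
59^8 ≡ 11^2 = 121 ≡ 32
59^16 ≡ 32^2 = 1024 ≡ 45
22 = 16 + 4 + 2, so 59^22 ≡ 45·11·10 ≡ 55 (mod 89)
2·55 = 110 ≡ 21 (mod 89)
21 ≡ 21 (mod 89), so the signature is genuine.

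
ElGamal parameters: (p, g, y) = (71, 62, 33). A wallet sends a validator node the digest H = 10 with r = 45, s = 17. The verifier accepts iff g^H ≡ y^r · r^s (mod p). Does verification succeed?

fails

Left side g^H mod p:
Squares mod 71: 62^1≡62, 62^2≡10, 62^4≡29, 62^8≡60
10 = 8 + 2, so 62^10 ≡ 60·10 ≡ 32 (mod 71)
Right side y^r · r^s mod p:
Squares mod 71: 33^1≡33, 33^2≡24, 33^4≡8, 33^8≡64, 33^16≡49, 33^32≡58
45 = 32 + 8 + 4 + 1, so 33^45 ≡ 58·64·8·33 ≡ 26 (mod 71)
Squares mod 71: 45^1≡45, 45^2≡37, 45^4≡20, 45^8≡45, 45^16≡37
17 = 16 + 1, so 45^17 ≡ 37·45 ≡ 32 (mod 71)
26·32 = 832 ≡ 51 (mod 71)
32 ≠ 51, so verification fails.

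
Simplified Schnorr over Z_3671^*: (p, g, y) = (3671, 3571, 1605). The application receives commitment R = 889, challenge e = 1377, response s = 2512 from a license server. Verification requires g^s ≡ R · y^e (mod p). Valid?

yes

g^s mod p:
Squares mod 3671: 3571^1≡3571, 3571^2≡2658, 3571^4≡1960, 3571^8≡1734, 3571^16≡207, 3571^32≡2468, 3571^64≡835, 3571^128≡3406, 3571^256≡476, 3571^512≡2645, 3571^1024≡2770, 3571^2048≡510
2512 = 2048 + 256 + 128 + 64 + 16, so 3571^2512 ≡ 510·476·3406·835·207 ≡ 789 (mod 3671)
R · y^e mod p:
Squares mod 3671: 1605^1≡1605, 1605^2≡2654, 1605^4≡2738, 1605^8≡462, 1605^16≡526, 1605^32≡1351, 1605^64≡714, 1605^128≡3198, 1605^256≡3469, 1605^512≡423, 1605^1024≡2721
1377 = 1024 + 256 + 64 + 32 + 1, so 1605^1377 ≡ 2721·3469·714·1351·1605 ≡ 2239 (mod 3671)
889·2239 = 1990471 ≡ 789 (mod 3671)
789 ≡ 789 (mod 3671); signature holds.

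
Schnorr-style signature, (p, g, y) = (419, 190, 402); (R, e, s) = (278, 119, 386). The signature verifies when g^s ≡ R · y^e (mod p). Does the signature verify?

does not verify

g^s mod p:
Squares mod 419: 190^1≡190, 190^2≡66, 190^4≡166, 190^8≡321, 190^16≡386, 190^32≡251, 190^64≡151, 190^128≡175, 190^256≡38
386 = 256 + 128 + 2, so 190^386 ≡ 38·175·66 ≡ 207 (mod 419)
R · y^e mod p:
Squares mod 419: 402^1≡402, 402^2≡289, 402^4≡140, 402^8≡326, 402^16≡269, 402^32≡293, 402^64≡373
119 = 64 + 32 + 16 + 4 + 2 + 1, so 402^119 ≡ 373·293·269·140·289·402 ≡ 260 (mod 419)
278·260 = 72280 ≡ 212 (mod 419)
207 ≠ 212; the check fails.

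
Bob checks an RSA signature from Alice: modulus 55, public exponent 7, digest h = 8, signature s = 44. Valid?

s^2 ≡ 44^2 = 1936 ≡ 11
s^4 ≡ 11^2 = 121 ≡ 11
7 = 4 + 2 + 1, so s^7 ≡ 11·11·44 ≡ 44 (mod 55)
44 ≠ 8, so verification fails.

no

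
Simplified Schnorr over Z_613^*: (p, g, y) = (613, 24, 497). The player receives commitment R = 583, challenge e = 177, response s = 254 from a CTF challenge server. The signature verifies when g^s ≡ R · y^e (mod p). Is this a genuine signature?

genuine

g^s mod p:
24^2 = 576
24^4 ≡ 576^2 = 331776 ≡ 143
24^8 ≡ 143^2 = 20449 ≡ 220
24^16 ≡ 220^2 = 48400 ≡ 586
24^32 ≡ 586^2 = 343396 ≡ 116
24^64 ≡ 116^2 = 13456 ≡ 583
24^128 ≡ 583^2 = 339889 ≡ 287
254 = 128 + 64 + 32 + 16 + 8 + 4 + 2, so 24^254 ≡ 287·583·116·586·220·143·576 ≡ 27 (mod 613)
R · y^e mod p:
497^2 = 247009 ≡ 583
497^4 ≡ 583^2 = 339889 ≡ 287
497^8 ≡ 287^2 = 82369 ≡ 227
497^16 ≡ 227^2 = 51529 ≡ 37
497^32 ≡ 37^2 = 1369 ≡ 143
497^64 ≡ 143^2 = 20449 ≡ 220
497^128 ≡ 220^2 = 48400 ≡ 586
177 = 128 + 32 + 16 + 1, so 497^177 ≡ 586·143·37·497 ≡ 183 (mod 613)
583·183 = 106689 ≡ 27 (mod 613)
27 ≡ 27 (mod 613); signature holds.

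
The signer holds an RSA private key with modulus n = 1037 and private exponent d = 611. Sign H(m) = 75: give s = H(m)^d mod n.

292

(H(m))^611 mod 1037 = 292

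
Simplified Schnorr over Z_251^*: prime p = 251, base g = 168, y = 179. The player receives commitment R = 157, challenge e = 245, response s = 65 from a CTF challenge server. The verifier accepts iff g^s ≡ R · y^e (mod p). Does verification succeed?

passes

g^s mod p:
168^65 mod 251 = 2
R · y^e mod p:
179^245 mod 251 = 16
157·16 = 2512 ≡ 2 (mod 251)
2 ≡ 2 (mod 251); signature holds.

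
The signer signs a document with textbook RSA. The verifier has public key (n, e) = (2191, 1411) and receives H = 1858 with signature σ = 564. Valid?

no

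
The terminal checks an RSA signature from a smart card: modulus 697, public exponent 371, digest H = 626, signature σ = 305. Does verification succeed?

σ^2 ≡ 305^2 = 93025 ≡ 324
σ^4 ≡ 324^2 = 104976 ≡ 426
σ^8 ≡ 426^2 = 181476 ≡ 256
σ^16 ≡ 256^2 = 65536 ≡ 18
σ^32 ≡ 18^2 = 324
σ^64 ≡ 324^2 = 104976 ≡ 426
σ^128 ≡ 426^2 = 181476 ≡ 256
σ^256 ≡ 256^2 = 65536 ≡ 18
371 = 256 + 64 + 32 + 16 + 2 + 1, so σ^371 ≡ 18·426·324·18·324·305 ≡ 305 (mod 697)
305 ≠ 626, so verification fails.

fails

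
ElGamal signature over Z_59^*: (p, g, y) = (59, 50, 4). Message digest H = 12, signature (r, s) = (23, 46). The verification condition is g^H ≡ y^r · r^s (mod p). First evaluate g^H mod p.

17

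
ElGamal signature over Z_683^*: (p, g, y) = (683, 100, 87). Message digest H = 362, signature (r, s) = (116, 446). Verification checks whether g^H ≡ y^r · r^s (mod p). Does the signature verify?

verifies

Left side g^H mod p:
100^2 = 10000 ≡ 438
100^4 ≡ 438^2 = 191844 ≡ 604
100^8 ≡ 604^2 = 364816 ≡ 94
100^16 ≡ 94^2 = 8836 ≡ 640
100^32 ≡ 640^2 = 409600 ≡ 483
100^64 ≡ 483^2 = 233289 ≡ 386
100^128 ≡ 386^2 = 148996 ≡ 102
100^256 ≡ 102^2 = 10404 ≡ 159
362 = 256 + 64 + 32 + 8 + 2, so 100^362 ≡ 159·386·483·94·438 ≡ 249 (mod 683)
Right side y^r · r^s mod p:
87^2 = 7569 ≡ 56
87^4 ≡ 56^2 = 3136 ≡ 404
87^8 ≡ 404^2 = 163216 ≡ 662
87^16 ≡ 662^2 = 438244 ≡ 441
87^32 ≡ 441^2 = 194481 ≡ 509
87^64 ≡ 509^2 = 259081 ≡ 224
116 = 64 + 32 + 16 + 4, so 87^116 ≡ 224·509·441·404 ≡ 357 (mod 683)
116^2 = 13456 ≡ 479
116^4 ≡ 479^2 = 229441 ≡ 636
116^8 ≡ 636^2 = 404496 ≡ 160
116^16 ≡ 160^2 = 25600 ≡ 329
116^32 ≡ 329^2 = 108241 ≡ 327
116^64 ≡ 327^2 = 106929 ≡ 381
116^128 ≡ 381^2 = 145161 ≡ 365
116^256 ≡ 365^2 = 133225 ≡ 40
446 = 256 + 128 + 32 + 16 + 8 + 4 + 2, so 116^446 ≡ 40·365·327·329·160·636·479 ≡ 655 (mod 683)
357·655 = 233835 ≡ 249 (mod 683)
249 ≡ 249 (mod 683), so the signature is genuine.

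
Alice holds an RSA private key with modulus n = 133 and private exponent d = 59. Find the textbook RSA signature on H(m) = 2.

32

(H(m))^2 ≡ 2^2 = 4
(H(m))^4 ≡ 4^2 = 16
(H(m))^8 ≡ 16^2 = 256 ≡ 123
(H(m))^16 ≡ 123^2 = 15129 ≡ 100
(H(m))^32 ≡ 100^2 = 10000 ≡ 25
59 = 32 + 16 + 8 + 2 + 1, so (H(m))^59 ≡ 25·100·123·4·2 ≡ 32 (mod 133)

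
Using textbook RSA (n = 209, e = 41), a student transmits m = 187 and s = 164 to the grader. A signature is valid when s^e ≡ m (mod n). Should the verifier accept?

Squares mod 209: s^1≡164, s^2≡144, s^4≡45, s^8≡144, s^16≡45, s^32≡144
41 = 32 + 8 + 1, so s^41 ≡ 144·144·164 ≡ 65 (mod 209)
s^41 mod 209 = 65, but m = 187.

reject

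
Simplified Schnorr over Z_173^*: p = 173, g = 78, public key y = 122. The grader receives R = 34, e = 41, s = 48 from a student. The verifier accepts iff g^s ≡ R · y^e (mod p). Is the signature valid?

invalid

g^s mod p:
78^2 = 6084 ≡ 29
78^4 ≡ 29^2 = 841 ≡ 149
78^8 ≡ 149^2 = 22201 ≡ 57
78^16 ≡ 57^2 = 3249 ≡ 135
78^32 ≡ 135^2 = 18225 ≡ 60
48 = 32 + 16, so 78^48 ≡ 60·135 ≡ 142 (mod 173)
R · y^e mod p:
122^2 = 14884 ≡ 6
122^4 ≡ 6^2 = 36
122^8 ≡ 36^2 = 1296 ≡ 85
122^16 ≡ 85^2 = 7225 ≡ 132
122^32 ≡ 132^2 = 17424 ≡ 124
41 = 32 + 8 + 1, so 122^41 ≡ 124·85·122 ≡ 144 (mod 173)
34·144 = 4896 ≡ 52 (mod 173)
142 ≠ 52; the check fails.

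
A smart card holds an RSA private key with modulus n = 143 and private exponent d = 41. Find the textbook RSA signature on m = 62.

Squares mod 143: m^1≡62, m^2≡126, m^4≡3, m^8≡9, m^16≡81, m^32≡126
41 = 32 + 8 + 1, so m^41 ≡ 126·9·62 ≡ 95 (mod 143)

95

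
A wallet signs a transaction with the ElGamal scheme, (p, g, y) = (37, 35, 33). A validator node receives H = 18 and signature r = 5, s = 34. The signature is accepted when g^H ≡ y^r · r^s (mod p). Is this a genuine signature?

Left side g^H mod p:
Squares mod 37: 35^1≡35, 35^2≡4, 35^4≡16, 35^8≡34, 35^16≡9
18 = 16 + 2, so 35^18 ≡ 9·4 ≡ 36 (mod 37)
Right side y^r · r^s mod p:
Squares mod 37: 33^1≡33, 33^2≡16, 33^4≡34
5 = 4 + 1, so 33^5 ≡ 34·33 ≡ 12 (mod 37)
Squares mod 37: 5^1≡5, 5^2≡25, 5^4≡33, 5^8≡16, 5^16≡34, 5^32≡9
34 = 32 + 2, so 5^34 ≡ 9·25 ≡ 3 (mod 37)
12·3 = 36 ≡ 36 (mod 37)
36 ≡ 36 (mod 37), so the signature is genuine.

genuine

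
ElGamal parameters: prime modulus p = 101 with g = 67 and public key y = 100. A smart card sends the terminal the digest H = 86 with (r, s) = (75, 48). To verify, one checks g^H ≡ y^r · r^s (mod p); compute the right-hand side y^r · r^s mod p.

13

100^2 = 10000 ≡ 1
100^4 ≡ 1^2 = 1
100^8 ≡ 1^2 = 1
100^16 ≡ 1^2 = 1
100^32 ≡ 1^2 = 1
100^64 ≡ 1^2 = 1
75 = 64 + 8 + 2 + 1, so 100^75 ≡ 1·1·1·100 ≡ 100 (mod 101)
75^2 = 5625 ≡ 70
75^4 ≡ 70^2 = 4900 ≡ 52
75^8 ≡ 52^2 = 2704 ≡ 78
75^16 ≡ 78^2 = 6084 ≡ 24
75^32 ≡ 24^2 = 576 ≡ 71
48 = 32 + 16, so 75^48 ≡ 71·24 ≡ 88 (mod 101)
y^r · r^s ≡ 100·88 = 8800 ≡ 13 (mod 101)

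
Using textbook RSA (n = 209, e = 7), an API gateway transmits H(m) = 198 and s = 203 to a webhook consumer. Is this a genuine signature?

s^7 mod 209 = 124
s^7 mod 209 = 124, but H(m) = 198.

forged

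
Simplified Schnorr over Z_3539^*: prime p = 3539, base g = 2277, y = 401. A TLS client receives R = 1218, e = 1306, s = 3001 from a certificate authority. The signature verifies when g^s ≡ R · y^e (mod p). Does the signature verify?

g^s mod p:
2277^2 = 5184729 ≡ 94
2277^4 ≡ 94^2 = 8836 ≡ 1758
2277^8 ≡ 1758^2 = 3090564 ≡ 1017
2277^16 ≡ 1017^2 = 1034289 ≡ 901
2277^32 ≡ 901^2 = 811801 ≡ 1370
2277^64 ≡ 1370^2 = 1876900 ≡ 1230
2277^128 ≡ 1230^2 = 1512900 ≡ 1747
2277^256 ≡ 1747^2 = 3052009 ≡ 1391
2277^512 ≡ 1391^2 = 1934881 ≡ 2587
2277^1024 ≡ 2587^2 = 6692569 ≡ 320
2277^2048 ≡ 320^2 = 102400 ≡ 3308
3001 = 2048 + 512 + 256 + 128 + 32 + 16 + 8 + 1, so 2277^3001 ≡ 3308·2587·1391·1747·1370·901·1017·2277 ≡ 3435 (mod 3539)
R · y^e mod p:
401^2 = 160801 ≡ 1546
401^4 ≡ 1546^2 = 2390116 ≡ 1291
401^8 ≡ 1291^2 = 1666681 ≡ 3351
401^16 ≡ 3351^2 = 11229201 ≡ 3493
401^32 ≡ 3493^2 = 12201049 ≡ 2116
401^64 ≡ 2116^2 = 4477456 ≡ 621
401^128 ≡ 621^2 = 385641 ≡ 3429
401^256 ≡ 3429^2 = 11758041 ≡ 1483
401^512 ≡ 1483^2 = 2199289 ≡ 1570
401^1024 ≡ 1570^2 = 2464900 ≡ 1756
1306 = 1024 + 256 + 16 + 8 + 2, so 401^1306 ≡ 1756·1483·3493·3351·1546 ≡ 3167 (mod 3539)
1218·3167 = 3857406 ≡ 3435 (mod 3539)
3435 ≡ 3435 (mod 3539); signature holds.

verifies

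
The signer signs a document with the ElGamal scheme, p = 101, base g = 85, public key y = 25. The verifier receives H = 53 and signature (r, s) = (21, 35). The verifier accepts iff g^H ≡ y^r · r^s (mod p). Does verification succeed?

Left side g^H mod p:
85^2 = 7225 ≡ 54
85^4 ≡ 54^2 = 2916 ≡ 88
85^8 ≡ 88^2 = 7744 ≡ 68
85^16 ≡ 68^2 = 4624 ≡ 79
85^32 ≡ 79^2 = 6241 ≡ 80
53 = 32 + 16 + 4 + 1, so 85^53 ≡ 80·79·88·85 ≡ 45 (mod 101)
Right side y^r · r^s mod p:
25^2 = 625 ≡ 19
25^4 ≡ 19^2 = 361 ≡ 58
25^8 ≡ 58^2 = 3364 ≡ 31
25^16 ≡ 31^2 = 961 ≡ 52
21 = 16 + 4 + 1, so 25^21 ≡ 52·58·25 ≡ 54 (mod 101)
21^2 = 441 ≡ 37
21^4 ≡ 37^2 = 1369 ≡ 56
21^8 ≡ 56^2 = 3136 ≡ 5
21^16 ≡ 5^2 = 25
21^32 ≡ 25^2 = 625 ≡ 19
35 = 32 + 2 + 1, so 21^35 ≡ 19·37·21 ≡ 17 (mod 101)
54·17 = 918 ≡ 9 (mod 101)
45 ≠ 9, so verification fails.

fails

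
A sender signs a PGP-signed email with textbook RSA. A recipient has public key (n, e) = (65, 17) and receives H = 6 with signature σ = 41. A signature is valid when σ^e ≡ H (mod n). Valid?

yes

σ^2 ≡ 41^2 = 1681 ≡ 56
σ^4 ≡ 56^2 = 3136 ≡ 16
σ^8 ≡ 16^2 = 256 ≡ 61
σ^16 ≡ 61^2 = 3721 ≡ 16
17 = 16 + 1, so σ^17 ≡ 16·41 ≡ 6 (mod 65)
σ^17 mod 65 = 6 matches H.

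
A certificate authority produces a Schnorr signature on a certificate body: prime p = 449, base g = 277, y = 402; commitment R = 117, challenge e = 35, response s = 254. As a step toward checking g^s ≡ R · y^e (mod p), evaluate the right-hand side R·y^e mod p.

Squares mod 449: 402^1≡402, 402^2≡413, 402^4≡398, 402^8≡356, 402^16≡118, 402^32≡5
35 = 32 + 2 + 1, so 402^35 ≡ 5·413·402 ≡ 378 (mod 449)
R · y^e ≡ 117·378 = 44226 ≡ 224 (mod 449)

224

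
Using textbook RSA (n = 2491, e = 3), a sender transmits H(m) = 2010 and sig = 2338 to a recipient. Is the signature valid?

sig^2 ≡ 2338^2 = 5466244 ≡ 990
3 = 2 + 1, so sig^3 ≡ 990·2338 ≡ 481 (mod 2491)
481 ≠ 2010, so verification fails.

invalid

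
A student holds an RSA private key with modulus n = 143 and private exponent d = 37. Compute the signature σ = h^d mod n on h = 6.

Squares mod 143: h^1≡6, h^2≡36, h^4≡9, h^8≡81, h^16≡126, h^32≡3
37 = 32 + 4 + 1, so h^37 ≡ 3·9·6 ≡ 19 (mod 143)

19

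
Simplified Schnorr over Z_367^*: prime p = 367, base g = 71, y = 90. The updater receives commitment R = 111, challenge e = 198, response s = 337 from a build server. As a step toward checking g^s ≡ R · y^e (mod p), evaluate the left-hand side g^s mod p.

194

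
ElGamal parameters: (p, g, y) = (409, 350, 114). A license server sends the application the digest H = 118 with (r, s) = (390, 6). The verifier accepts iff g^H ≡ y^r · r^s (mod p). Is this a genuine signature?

forged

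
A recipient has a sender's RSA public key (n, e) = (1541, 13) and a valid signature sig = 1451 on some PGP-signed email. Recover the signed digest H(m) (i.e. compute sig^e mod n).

1476

Squares mod 1541: sig^1≡1451, sig^2≡395, sig^4≡384, sig^8≡1061
13 = 8 + 4 + 1, so sig^13 ≡ 1061·384·1451 ≡ 1476 (mod 1541)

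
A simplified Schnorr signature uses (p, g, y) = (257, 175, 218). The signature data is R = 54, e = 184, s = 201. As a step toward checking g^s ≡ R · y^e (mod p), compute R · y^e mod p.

Squares mod 257: 218^1≡218, 218^2≡236, 218^4≡184, 218^8≡189, 218^16≡255, 218^32≡4, 218^64≡16, 218^128≡256
184 = 128 + 32 + 16 + 8, so 218^184 ≡ 256·4·255·189 ≡ 227 (mod 257)
R · y^e ≡ 54·227 = 12258 ≡ 179 (mod 257)

179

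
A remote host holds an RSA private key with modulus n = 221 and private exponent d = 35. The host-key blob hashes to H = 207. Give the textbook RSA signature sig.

129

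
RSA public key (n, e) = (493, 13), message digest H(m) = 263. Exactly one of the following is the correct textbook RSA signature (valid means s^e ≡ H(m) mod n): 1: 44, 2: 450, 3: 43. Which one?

Candidate 1: Squares mod 493: 44^1≡44, 44^2≡457, 44^4≡310, 44^8≡458; 13 = 8 + 4 + 1, so 44^13 ≡ 458·310·44 ≡ 317 (mod 493)
Candidate 2: Squares mod 493: 450^1≡450, 450^2≡370, 450^4≡339, 450^8≡52; 13 = 8 + 4 + 1, so 450^13 ≡ 52·339·450 ≡ 230 (mod 493)
Candidate 3: Squares mod 493: 43^1≡43, 43^2≡370, 43^4≡339, 43^8≡52; 13 = 8 + 4 + 1, so 43^13 ≡ 52·339·43 ≡ 263 (mod 493)
  → matches H(m) = 263

3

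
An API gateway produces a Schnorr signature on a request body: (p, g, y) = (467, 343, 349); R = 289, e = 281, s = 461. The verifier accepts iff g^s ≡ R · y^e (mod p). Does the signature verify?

g^s mod p:
343^2 = 117649 ≡ 432
343^4 ≡ 432^2 = 186624 ≡ 291
343^8 ≡ 291^2 = 84681 ≡ 154
343^16 ≡ 154^2 = 23716 ≡ 366
343^32 ≡ 366^2 = 133956 ≡ 394
343^64 ≡ 394^2 = 155236 ≡ 192
343^128 ≡ 192^2 = 36864 ≡ 438
343^256 ≡ 438^2 = 191844 ≡ 374
461 = 256 + 128 + 64 + 8 + 4 + 1, so 343^461 ≡ 374·438·192·154·291·343 ≡ 198 (mod 467)
R · y^e mod p:
349^2 = 121801 ≡ 381
349^4 ≡ 381^2 = 145161 ≡ 391
349^8 ≡ 391^2 = 152881 ≡ 172
349^16 ≡ 172^2 = 29584 ≡ 163
349^32 ≡ 163^2 = 26569 ≡ 417
349^64 ≡ 417^2 = 173889 ≡ 165
349^128 ≡ 165^2 = 27225 ≡ 139
349^256 ≡ 139^2 = 19321 ≡ 174
281 = 256 + 16 + 8 + 1, so 349^281 ≡ 174·163·172·349 ≡ 256 (mod 467)
289·256 = 73984 ≡ 198 (mod 467)
198 ≡ 198 (mod 467); signature holds.

verifies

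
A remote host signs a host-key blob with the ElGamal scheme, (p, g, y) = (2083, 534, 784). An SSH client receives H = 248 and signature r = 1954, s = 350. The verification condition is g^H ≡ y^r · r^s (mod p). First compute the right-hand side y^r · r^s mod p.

1826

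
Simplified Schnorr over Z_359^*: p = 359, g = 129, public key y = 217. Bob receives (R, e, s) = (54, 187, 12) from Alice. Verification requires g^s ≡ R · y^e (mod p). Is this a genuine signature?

genuine

g^s mod p:
129^12 mod 359 = 15
R · y^e mod p:
217^187 mod 359 = 100
54·100 = 5400 ≡ 15 (mod 359)
15 ≡ 15 (mod 359); signature holds.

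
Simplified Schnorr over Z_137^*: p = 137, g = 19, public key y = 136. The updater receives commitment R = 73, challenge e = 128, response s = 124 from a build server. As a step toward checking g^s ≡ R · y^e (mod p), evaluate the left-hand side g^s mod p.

19^2 = 361 ≡ 87
19^4 ≡ 87^2 = 7569 ≡ 34
19^8 ≡ 34^2 = 1156 ≡ 60
19^16 ≡ 60^2 = 3600 ≡ 38
19^32 ≡ 38^2 = 1444 ≡ 74
19^64 ≡ 74^2 = 5476 ≡ 133
124 = 64 + 32 + 16 + 8 + 4, so 19^124 ≡ 133·74·38·60·34 ≡ 73 (mod 137)

73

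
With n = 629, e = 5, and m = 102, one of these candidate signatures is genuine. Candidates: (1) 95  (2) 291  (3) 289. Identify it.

Candidate 1: Squares mod 629: 95^1≡95, 95^2≡219, 95^4≡157; 5 = 4 + 1, so 95^5 ≡ 157·95 ≡ 448 (mod 629)
Candidate 2: Squares mod 629: 291^1≡291, 291^2≡395, 291^4≡33; 5 = 4 + 1, so 291^5 ≡ 33·291 ≡ 168 (mod 629)
Candidate 3: Squares mod 629: 289^1≡289, 289^2≡493, 289^4≡255; 5 = 4 + 1, so 289^5 ≡ 255·289 ≡ 102 (mod 629)
  → matches m = 102

3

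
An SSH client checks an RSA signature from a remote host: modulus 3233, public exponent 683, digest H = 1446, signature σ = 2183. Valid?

σ^2 ≡ 2183^2 = 4765489 ≡ 47
σ^4 ≡ 47^2 = 2209
σ^8 ≡ 2209^2 = 4879681 ≡ 1084
σ^16 ≡ 1084^2 = 1175056 ≡ 1477
σ^32 ≡ 1477^2 = 2181529 ≡ 2487
σ^64 ≡ 2487^2 = 6185169 ≡ 440
σ^128 ≡ 440^2 = 193600 ≡ 2853
σ^256 ≡ 2853^2 = 8139609 ≡ 2148
σ^512 ≡ 2148^2 = 4613904 ≡ 413
683 = 512 + 128 + 32 + 8 + 2 + 1, so σ^683 ≡ 413·2853·2487·1084·47·2183 ≡ 2027 (mod 3233)
2027 ≠ 1446, so verification fails.

no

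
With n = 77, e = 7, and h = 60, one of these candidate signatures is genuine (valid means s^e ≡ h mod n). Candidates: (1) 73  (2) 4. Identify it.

2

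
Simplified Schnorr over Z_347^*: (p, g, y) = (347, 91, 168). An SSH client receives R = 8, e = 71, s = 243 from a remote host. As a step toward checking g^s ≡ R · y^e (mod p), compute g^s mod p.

91^2 = 8281 ≡ 300
91^4 ≡ 300^2 = 90000 ≡ 127
91^8 ≡ 127^2 = 16129 ≡ 167
91^16 ≡ 167^2 = 27889 ≡ 129
91^32 ≡ 129^2 = 16641 ≡ 332
91^64 ≡ 332^2 = 110224 ≡ 225
91^128 ≡ 225^2 = 50625 ≡ 310
243 = 128 + 64 + 32 + 16 + 2 + 1, so 91^243 ≡ 310·225·332·129·300·91 ≡ 135 (mod 347)

135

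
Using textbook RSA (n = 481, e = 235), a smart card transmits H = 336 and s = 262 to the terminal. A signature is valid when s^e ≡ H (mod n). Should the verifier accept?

s^235 mod 481 = 336
s^235 mod 481 = 336 matches H.

accept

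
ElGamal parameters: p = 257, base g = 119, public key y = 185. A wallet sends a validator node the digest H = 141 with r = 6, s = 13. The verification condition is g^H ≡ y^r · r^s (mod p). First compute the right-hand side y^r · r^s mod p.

Squares mod 257: 185^1≡185, 185^2≡44, 185^4≡137
6 = 4 + 2, so 185^6 ≡ 137·44 ≡ 117 (mod 257)
Squares mod 257: 6^1≡6, 6^2≡36, 6^4≡11, 6^8≡121
13 = 8 + 4 + 1, so 6^13 ≡ 121·11·6 ≡ 19 (mod 257)
y^r · r^s ≡ 117·19 = 2223 ≡ 167 (mod 257)

167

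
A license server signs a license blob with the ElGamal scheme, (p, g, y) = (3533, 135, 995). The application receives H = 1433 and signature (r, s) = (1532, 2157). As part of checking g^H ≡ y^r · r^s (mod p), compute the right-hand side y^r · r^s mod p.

220

995^2 = 990025 ≡ 785
995^4 ≡ 785^2 = 616225 ≡ 1483
995^8 ≡ 1483^2 = 2199289 ≡ 1763
995^16 ≡ 1763^2 = 3108169 ≡ 2662
995^32 ≡ 2662^2 = 7086244 ≡ 2579
995^64 ≡ 2579^2 = 6651241 ≡ 2135
995^128 ≡ 2135^2 = 4558225 ≡ 655
995^256 ≡ 655^2 = 429025 ≡ 1532
995^512 ≡ 1532^2 = 2347024 ≡ 1112
995^1024 ≡ 1112^2 = 1236544 ≡ 3527
1532 = 1024 + 256 + 128 + 64 + 32 + 16 + 8 + 4, so 995^1532 ≡ 3527·1532·655·2135·2579·2662·1763·1483 ≡ 117 (mod 3533)
1532^2 = 2347024 ≡ 1112
1532^4 ≡ 1112^2 = 1236544 ≡ 3527
1532^8 ≡ 3527^2 = 12439729 ≡ 36
1532^16 ≡ 36^2 = 1296
1532^32 ≡ 1296^2 = 1679616 ≡ 1441
1532^64 ≡ 1441^2 = 2076481 ≡ 2610
1532^128 ≡ 2610^2 = 6812100 ≡ 476
1532^256 ≡ 476^2 = 226576 ≡ 464
1532^512 ≡ 464^2 = 215296 ≡ 3316
1532^1024 ≡ 3316^2 = 10995856 ≡ 1160
1532^2048 ≡ 1160^2 = 1345600 ≡ 3060
2157 = 2048 + 64 + 32 + 8 + 4 + 1, so 1532^2157 ≡ 3060·2610·1441·36·3527·1532 ≡ 2478 (mod 3533)
y^r · r^s ≡ 117·2478 = 289926 ≡ 220 (mod 3533)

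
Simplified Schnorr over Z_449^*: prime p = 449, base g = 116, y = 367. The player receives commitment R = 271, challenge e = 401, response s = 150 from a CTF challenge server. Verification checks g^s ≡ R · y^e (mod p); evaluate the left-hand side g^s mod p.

116^2 = 13456 ≡ 435
116^4 ≡ 435^2 = 189225 ≡ 196
116^8 ≡ 196^2 = 38416 ≡ 251
116^16 ≡ 251^2 = 63001 ≡ 141
116^32 ≡ 141^2 = 19881 ≡ 125
116^64 ≡ 125^2 = 15625 ≡ 359
116^128 ≡ 359^2 = 128881 ≡ 18
150 = 128 + 16 + 4 + 2, so 116^150 ≡ 18·141·196·435 ≡ 167 (mod 449)

167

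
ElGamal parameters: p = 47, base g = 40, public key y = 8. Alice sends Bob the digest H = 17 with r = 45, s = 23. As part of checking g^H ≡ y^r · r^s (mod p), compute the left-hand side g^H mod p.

41

Squares mod 47: 40^1≡40, 40^2≡2, 40^4≡4, 40^8≡16, 40^16≡21
17 = 16 + 1, so 40^17 ≡ 21·40 ≡ 41 (mod 47)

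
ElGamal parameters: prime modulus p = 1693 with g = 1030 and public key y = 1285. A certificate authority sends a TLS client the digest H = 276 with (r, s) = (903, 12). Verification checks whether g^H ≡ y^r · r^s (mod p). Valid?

yes

Left side g^H mod p:
Squares mod 1693: 1030^1≡1030, 1030^2≡1082, 1030^4≡861, 1030^8≡1480, 1030^16≡1351, 1030^32≡147, 1030^64≡1293, 1030^128≡858, 1030^256≡1402
276 = 256 + 16 + 4, so 1030^276 ≡ 1402·1351·861 ≡ 633 (mod 1693)
Right side y^r · r^s mod p:
Squares mod 1693: 1285^1≡1285, 1285^2≡550, 1285^4≡1146, 1285^8≡1241, 1285^16≡1144, 1285^32≡47, 1285^64≡516, 1285^128≡455, 1285^256≡479, 1285^512≡886
903 = 512 + 256 + 128 + 4 + 2 + 1, so 1285^903 ≡ 886·479·455·1146·550·1285 ≡ 271 (mod 1693)
Squares mod 1693: 903^1≡903, 903^2≡1076, 903^4≡1457, 903^8≡1520
12 = 8 + 4, so 903^12 ≡ 1520·1457 ≡ 196 (mod 1693)
271·196 = 53116 ≡ 633 (mod 1693)
633 ≡ 633 (mod 1693), so the signature is genuine.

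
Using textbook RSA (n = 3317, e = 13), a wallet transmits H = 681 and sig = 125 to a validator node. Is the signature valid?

invalid

sig^2 ≡ 125^2 = 15625 ≡ 2357
sig^4 ≡ 2357^2 = 5555449 ≡ 2791
sig^8 ≡ 2791^2 = 7789681 ≡ 1365
13 = 8 + 4 + 1, so sig^13 ≡ 1365·2791·125 ≡ 2636 (mod 3317)
sig^13 mod 3317 = 2636, but H = 681.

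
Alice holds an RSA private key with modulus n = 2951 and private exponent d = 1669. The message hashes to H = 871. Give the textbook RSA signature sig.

H^1669 mod 2951 = 403

403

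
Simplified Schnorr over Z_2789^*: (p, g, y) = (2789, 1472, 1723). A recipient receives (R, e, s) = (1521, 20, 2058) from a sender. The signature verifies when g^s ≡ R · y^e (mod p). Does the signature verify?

g^s mod p:
1472^2058 mod 2789 = 600
R · y^e mod p:
1723^20 mod 2789 = 205
1521·205 = 311805 ≡ 2226 (mod 2789)
600 ≠ 2226; the check fails.

does not verify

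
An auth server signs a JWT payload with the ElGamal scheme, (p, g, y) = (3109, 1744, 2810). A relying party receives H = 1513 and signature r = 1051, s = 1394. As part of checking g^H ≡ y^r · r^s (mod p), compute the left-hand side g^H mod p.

378

Squares mod 3109: 1744^1≡1744, 1744^2≡934, 1744^4≡1836, 1744^8≡740, 1744^16≡416, 1744^32≡2061, 1744^64≡827, 1744^128≡3058, 1744^256≡2601, 1744^512≡17, 1744^1024≡289
1513 = 1024 + 256 + 128 + 64 + 32 + 8 + 1, so 1744^1513 ≡ 289·2601·3058·827·2061·740·1744 ≡ 378 (mod 3109)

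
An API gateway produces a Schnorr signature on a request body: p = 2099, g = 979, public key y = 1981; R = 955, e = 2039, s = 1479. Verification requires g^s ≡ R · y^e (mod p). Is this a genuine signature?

genuine

g^s mod p:
Squares mod 2099: 979^1≡979, 979^2≡1297, 979^4≡910, 979^8≡1094, 979^16≡406, 979^32≡1114, 979^64≡487, 979^128≡2081, 979^256≡324, 979^512≡26, 979^1024≡676
1479 = 1024 + 256 + 128 + 64 + 4 + 2 + 1, so 979^1479 ≡ 676·324·2081·487·910·1297·979 ≡ 732 (mod 2099)
R · y^e mod p:
Squares mod 2099: 1981^1≡1981, 1981^2≡1330, 1981^4≡1542, 1981^8≡1696, 1981^16≡786, 1981^32≡690, 1981^64≡1726, 1981^128≡595, 1981^256≡1393, 1981^512≡973, 1981^1024≡80
2039 = 1024 + 512 + 256 + 128 + 64 + 32 + 16 + 4 + 2 + 1, so 1981^2039 ≡ 80·973·1393·595·1726·690·786·1542·1330·1981 ≡ 1225 (mod 2099)
955·1225 = 1169875 ≡ 732 (mod 2099)
732 ≡ 732 (mod 2099); signature holds.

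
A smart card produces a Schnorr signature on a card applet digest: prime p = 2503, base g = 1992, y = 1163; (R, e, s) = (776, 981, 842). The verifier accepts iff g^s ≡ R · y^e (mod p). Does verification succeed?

g^s mod p:
1992^2 = 3968064 ≡ 809
1992^4 ≡ 809^2 = 654481 ≡ 1198
1992^8 ≡ 1198^2 = 1435204 ≡ 985
1992^16 ≡ 985^2 = 970225 ≡ 1564
1992^32 ≡ 1564^2 = 2446096 ≡ 665
1992^64 ≡ 665^2 = 442225 ≡ 1697
1992^128 ≡ 1697^2 = 2879809 ≡ 1359
1992^256 ≡ 1359^2 = 1846881 ≡ 2170
1992^512 ≡ 2170^2 = 4708900 ≡ 757
842 = 512 + 256 + 64 + 8 + 2, so 1992^842 ≡ 757·2170·1697·985·809 ≡ 354 (mod 2503)
R · y^e mod p:
1163^2 = 1352569 ≡ 949
1163^4 ≡ 949^2 = 900601 ≡ 2024
1163^8 ≡ 2024^2 = 4096576 ≡ 1668
1163^16 ≡ 1668^2 = 2782224 ≡ 1391
1163^32 ≡ 1391^2 = 1934881 ≡ 62
1163^64 ≡ 62^2 = 3844 ≡ 1341
1163^128 ≡ 1341^2 = 1798281 ≡ 1127
1163^256 ≡ 1127^2 = 1270129 ≡ 1108
1163^512 ≡ 1108^2 = 1227664 ≡ 1194
981 = 512 + 256 + 128 + 64 + 16 + 4 + 1, so 1163^981 ≡ 1194·1108·1127·1341·1391·2024·1163 ≡ 1685 (mod 2503)
776·1685 = 1307560 ≡ 994 (mod 2503)
354 ≠ 994; the check fails.

fails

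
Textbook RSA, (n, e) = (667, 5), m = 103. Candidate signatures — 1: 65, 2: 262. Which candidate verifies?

1

Candidate 1: 65^5 mod 667 = 103
  → matches m = 103
Candidate 2: 262^5 mod 667 = 146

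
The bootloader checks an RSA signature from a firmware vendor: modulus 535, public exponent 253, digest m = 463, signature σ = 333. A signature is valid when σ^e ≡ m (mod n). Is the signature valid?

σ^253 mod 535 = 463
σ^253 mod 535 = 463 matches m.

valid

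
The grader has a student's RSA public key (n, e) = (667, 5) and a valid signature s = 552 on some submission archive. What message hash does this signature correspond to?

552

s^2 ≡ 552^2 = 304704 ≡ 552
s^4 ≡ 552^2 = 304704 ≡ 552
5 = 4 + 1, so s^5 ≡ 552·552 ≡ 552 (mod 667)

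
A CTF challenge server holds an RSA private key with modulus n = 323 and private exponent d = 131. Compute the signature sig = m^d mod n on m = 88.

m^2 ≡ 88^2 = 7744 ≡ 315
m^4 ≡ 315^2 = 99225 ≡ 64
m^8 ≡ 64^2 = 4096 ≡ 220
m^16 ≡ 220^2 = 48400 ≡ 273
m^32 ≡ 273^2 = 74529 ≡ 239
m^64 ≡ 239^2 = 57121 ≡ 273
m^128 ≡ 273^2 = 74529 ≡ 239
131 = 128 + 2 + 1, so m^131 ≡ 239·315·88 ≡ 27 (mod 323)

27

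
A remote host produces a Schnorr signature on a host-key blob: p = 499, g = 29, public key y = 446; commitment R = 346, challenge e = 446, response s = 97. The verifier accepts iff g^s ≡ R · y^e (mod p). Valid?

yes

g^s mod p:
29^2 = 841 ≡ 342
29^4 ≡ 342^2 = 116964 ≡ 198
29^8 ≡ 198^2 = 39204 ≡ 282
29^16 ≡ 282^2 = 79524 ≡ 183
29^32 ≡ 183^2 = 33489 ≡ 56
29^64 ≡ 56^2 = 3136 ≡ 142
97 = 64 + 32 + 1, so 29^97 ≡ 142·56·29 ≡ 70 (mod 499)
R · y^e mod p:
446^2 = 198916 ≡ 314
446^4 ≡ 314^2 = 98596 ≡ 293
446^8 ≡ 293^2 = 85849 ≡ 21
446^16 ≡ 21^2 = 441
446^32 ≡ 441^2 = 194481 ≡ 370
446^64 ≡ 370^2 = 136900 ≡ 174
446^128 ≡ 174^2 = 30276 ≡ 336
446^256 ≡ 336^2 = 112896 ≡ 122
446 = 256 + 128 + 32 + 16 + 8 + 4 + 2, so 446^446 ≡ 122·336·370·441·21·293·314 ≡ 130 (mod 499)
346·130 = 44980 ≡ 70 (mod 499)
70 ≡ 70 (mod 499); signature holds.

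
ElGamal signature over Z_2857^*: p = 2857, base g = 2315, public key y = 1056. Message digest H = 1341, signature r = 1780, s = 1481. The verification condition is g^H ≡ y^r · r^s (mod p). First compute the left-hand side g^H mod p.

1735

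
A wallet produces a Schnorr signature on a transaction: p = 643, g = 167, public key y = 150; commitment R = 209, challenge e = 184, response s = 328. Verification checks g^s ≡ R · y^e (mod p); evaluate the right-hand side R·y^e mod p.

Squares mod 643: 150^1≡150, 150^2≡638, 150^4≡25, 150^8≡625, 150^16≡324, 150^32≡167, 150^64≡240, 150^128≡373
184 = 128 + 32 + 16 + 8, so 150^184 ≡ 373·167·324·625 ≡ 385 (mod 643)
R · y^e ≡ 209·385 = 80465 ≡ 90 (mod 643)

90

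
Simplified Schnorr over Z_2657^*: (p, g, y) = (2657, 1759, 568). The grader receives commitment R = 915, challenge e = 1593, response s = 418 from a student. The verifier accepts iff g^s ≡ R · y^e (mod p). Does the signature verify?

verifies

g^s mod p:
1759^2 = 3094081 ≡ 1333
1759^4 ≡ 1333^2 = 1776889 ≡ 2013
1759^8 ≡ 2013^2 = 4052169 ≡ 244
1759^16 ≡ 244^2 = 59536 ≡ 1082
1759^32 ≡ 1082^2 = 1170724 ≡ 1644
1759^64 ≡ 1644^2 = 2702736 ≡ 567
1759^128 ≡ 567^2 = 321489 ≡ 2649
1759^256 ≡ 2649^2 = 7017201 ≡ 64
418 = 256 + 128 + 32 + 2, so 1759^418 ≡ 64·2649·1644·1333 ≡ 1106 (mod 2657)
R · y^e mod p:
568^2 = 322624 ≡ 1127
568^4 ≡ 1127^2 = 1270129 ≡ 83
568^8 ≡ 83^2 = 6889 ≡ 1575
568^16 ≡ 1575^2 = 2480625 ≡ 1644
568^32 ≡ 1644^2 = 2702736 ≡ 567
568^64 ≡ 567^2 = 321489 ≡ 2649
568^128 ≡ 2649^2 = 7017201 ≡ 64
568^256 ≡ 64^2 = 4096 ≡ 1439
568^512 ≡ 1439^2 = 2070721 ≡ 918
568^1024 ≡ 918^2 = 842724 ≡ 455
1593 = 1024 + 512 + 32 + 16 + 8 + 1, so 568^1593 ≡ 455·918·567·1644·1575·568 ≡ 2272 (mod 2657)
915·2272 = 2078880 ≡ 1106 (mod 2657)
1106 ≡ 1106 (mod 2657); signature holds.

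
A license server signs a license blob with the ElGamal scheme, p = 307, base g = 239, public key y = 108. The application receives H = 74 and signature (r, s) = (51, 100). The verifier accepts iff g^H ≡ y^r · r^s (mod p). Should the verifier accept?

reject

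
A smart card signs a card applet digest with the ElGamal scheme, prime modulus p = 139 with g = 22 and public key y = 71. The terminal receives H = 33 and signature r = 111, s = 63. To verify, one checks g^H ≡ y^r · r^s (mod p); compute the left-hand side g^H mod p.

62

22^33 mod 139 = 62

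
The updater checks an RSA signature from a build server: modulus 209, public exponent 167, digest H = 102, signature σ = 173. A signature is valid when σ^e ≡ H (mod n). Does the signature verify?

does not verify

σ^2 ≡ 173^2 = 29929 ≡ 42
σ^4 ≡ 42^2 = 1764 ≡ 92
σ^8 ≡ 92^2 = 8464 ≡ 104
σ^16 ≡ 104^2 = 10816 ≡ 157
σ^32 ≡ 157^2 = 24649 ≡ 196
σ^64 ≡ 196^2 = 38416 ≡ 169
σ^128 ≡ 169^2 = 28561 ≡ 137
167 = 128 + 32 + 4 + 2 + 1, so σ^167 ≡ 137·196·92·42·173 ≡ 13 (mod 209)
13 ≠ 102, so verification fails.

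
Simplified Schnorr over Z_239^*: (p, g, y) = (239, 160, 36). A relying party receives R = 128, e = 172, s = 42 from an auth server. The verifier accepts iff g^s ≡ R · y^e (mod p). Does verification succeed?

g^s mod p:
Squares mod 239: 160^1≡160, 160^2≡27, 160^4≡12, 160^8≡144, 160^16≡182, 160^32≡142
42 = 32 + 8 + 2, so 160^42 ≡ 142·144·27 ≡ 6 (mod 239)
R · y^e mod p:
Squares mod 239: 36^1≡36, 36^2≡101, 36^4≡163, 36^8≡40, 36^16≡166, 36^32≡71, 36^64≡22, 36^128≡6
172 = 128 + 32 + 8 + 4, so 36^172 ≡ 6·71·40·163 ≡ 101 (mod 239)
128·101 = 12928 ≡ 22 (mod 239)
6 ≠ 22; the check fails.

fails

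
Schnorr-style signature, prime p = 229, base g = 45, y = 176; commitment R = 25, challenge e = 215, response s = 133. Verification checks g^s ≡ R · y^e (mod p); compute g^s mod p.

95

45^2 = 2025 ≡ 193
45^4 ≡ 193^2 = 37249 ≡ 151
45^8 ≡ 151^2 = 22801 ≡ 130
45^16 ≡ 130^2 = 16900 ≡ 183
45^32 ≡ 183^2 = 33489 ≡ 55
45^64 ≡ 55^2 = 3025 ≡ 48
45^128 ≡ 48^2 = 2304 ≡ 14
133 = 128 + 4 + 1, so 45^133 ≡ 14·151·45 ≡ 95 (mod 229)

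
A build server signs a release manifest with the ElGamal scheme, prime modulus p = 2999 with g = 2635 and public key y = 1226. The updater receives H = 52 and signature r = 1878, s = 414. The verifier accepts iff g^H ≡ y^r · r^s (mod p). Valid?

yes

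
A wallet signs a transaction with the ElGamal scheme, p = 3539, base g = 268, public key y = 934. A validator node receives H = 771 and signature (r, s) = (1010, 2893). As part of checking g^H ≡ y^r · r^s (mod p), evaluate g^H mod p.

1526

268^2 = 71824 ≡ 1044
268^4 ≡ 1044^2 = 1089936 ≡ 3463
268^8 ≡ 3463^2 = 11992369 ≡ 2237
268^16 ≡ 2237^2 = 5004169 ≡ 23
268^32 ≡ 23^2 = 529
268^64 ≡ 529^2 = 279841 ≡ 260
268^128 ≡ 260^2 = 67600 ≡ 359
268^256 ≡ 359^2 = 128881 ≡ 1477
268^512 ≡ 1477^2 = 2181529 ≡ 1505
771 = 512 + 256 + 2 + 1, so 268^771 ≡ 1505·1477·1044·268 ≡ 1526 (mod 3539)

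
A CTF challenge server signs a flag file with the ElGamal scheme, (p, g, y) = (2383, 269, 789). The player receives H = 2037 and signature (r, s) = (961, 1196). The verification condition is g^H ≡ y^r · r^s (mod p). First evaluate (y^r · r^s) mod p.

1953

Squares mod 2383: 789^1≡789, 789^2≡558, 789^4≡1574, 789^8≡1539, 789^16≡2202, 789^32≡1782, 789^64≡1368, 789^128≡769, 789^256≡377, 789^512≡1532
961 = 512 + 256 + 128 + 64 + 1, so 789^961 ≡ 1532·377·769·1368·789 ≡ 196 (mod 2383)
Squares mod 2383: 961^1≡961, 961^2≡1300, 961^4≡453, 961^8≡271, 961^16≡1951, 961^32≡750, 961^64≡112, 961^128≡629, 961^256≡63, 961^512≡1586, 961^1024≡1331
1196 = 1024 + 128 + 32 + 8 + 4, so 961^1196 ≡ 1331·629·750·271·453 ≡ 1627 (mod 2383)
y^r · r^s ≡ 196·1627 = 318892 ≡ 1953 (mod 2383)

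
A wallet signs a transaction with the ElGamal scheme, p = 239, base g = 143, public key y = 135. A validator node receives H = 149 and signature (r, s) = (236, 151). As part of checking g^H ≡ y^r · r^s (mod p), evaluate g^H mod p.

143^2 = 20449 ≡ 134
143^4 ≡ 134^2 = 17956 ≡ 31
143^8 ≡ 31^2 = 961 ≡ 5
143^16 ≡ 5^2 = 25
143^32 ≡ 25^2 = 625 ≡ 147
143^64 ≡ 147^2 = 21609 ≡ 99
143^128 ≡ 99^2 = 9801 ≡ 2
149 = 128 + 16 + 4 + 1, so 143^149 ≡ 2·25·31·143 ≡ 97 (mod 239)

97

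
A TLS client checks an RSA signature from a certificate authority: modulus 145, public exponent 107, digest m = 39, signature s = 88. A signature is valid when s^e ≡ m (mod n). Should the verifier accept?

reject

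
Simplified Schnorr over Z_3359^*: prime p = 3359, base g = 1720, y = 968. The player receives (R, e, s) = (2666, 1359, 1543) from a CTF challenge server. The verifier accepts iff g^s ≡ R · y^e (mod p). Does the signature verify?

g^s mod p:
1720^2 = 2958400 ≡ 2480
1720^4 ≡ 2480^2 = 6150400 ≡ 71
1720^8 ≡ 71^2 = 5041 ≡ 1682
1720^16 ≡ 1682^2 = 2829124 ≡ 846
1720^32 ≡ 846^2 = 715716 ≡ 249
1720^64 ≡ 249^2 = 62001 ≡ 1539
1720^128 ≡ 1539^2 = 2368521 ≡ 426
1720^256 ≡ 426^2 = 181476 ≡ 90
1720^512 ≡ 90^2 = 8100 ≡ 1382
1720^1024 ≡ 1382^2 = 1909924 ≡ 2012
1543 = 1024 + 512 + 4 + 2 + 1, so 1720^1543 ≡ 2012·1382·71·2480·1720 ≡ 1659 (mod 3359)
R · y^e mod p:
968^2 = 937024 ≡ 3222
968^4 ≡ 3222^2 = 10381284 ≡ 1974
968^8 ≡ 1974^2 = 3896676 ≡ 236
968^16 ≡ 236^2 = 55696 ≡ 1952
968^32 ≡ 1952^2 = 3810304 ≡ 1198
968^64 ≡ 1198^2 = 1435204 ≡ 911
968^128 ≡ 911^2 = 829921 ≡ 248
968^256 ≡ 248^2 = 61504 ≡ 1042
968^512 ≡ 1042^2 = 1085764 ≡ 807
968^1024 ≡ 807^2 = 651249 ≡ 2962
1359 = 1024 + 256 + 64 + 8 + 4 + 2 + 1, so 968^1359 ≡ 2962·1042·911·236·1974·3222·968 ≡ 3281 (mod 3359)
2666·3281 = 8747146 ≡ 310 (mod 3359)
1659 ≠ 310; the check fails.

does not verify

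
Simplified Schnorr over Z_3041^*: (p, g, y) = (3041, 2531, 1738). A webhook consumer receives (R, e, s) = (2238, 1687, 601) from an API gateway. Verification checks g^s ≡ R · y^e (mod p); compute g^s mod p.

2120

Squares mod 3041: 2531^1≡2531, 2531^2≡1615, 2531^4≡2088, 2531^8≡1991, 2531^16≡1658, 2531^32≡2941, 2531^64≡877, 2531^128≡2797, 2531^256≡1757, 2531^512≡434
601 = 512 + 64 + 16 + 8 + 1, so 2531^601 ≡ 434·877·1658·1991·2531 ≡ 2120 (mod 3041)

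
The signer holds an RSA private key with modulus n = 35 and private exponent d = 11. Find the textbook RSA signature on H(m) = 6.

(H(m))^2 ≡ 6^2 = 36 ≡ 1
(H(m))^4 ≡ 1^2 = 1
(H(m))^8 ≡ 1^2 = 1
11 = 8 + 2 + 1, so (H(m))^11 ≡ 1·1·6 ≡ 6 (mod 35)

6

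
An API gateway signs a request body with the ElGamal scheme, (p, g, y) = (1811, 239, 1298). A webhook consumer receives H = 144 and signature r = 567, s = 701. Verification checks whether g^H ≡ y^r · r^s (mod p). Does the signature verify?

Left side g^H mod p:
239^2 = 57121 ≡ 980
239^4 ≡ 980^2 = 960400 ≡ 570
239^8 ≡ 570^2 = 324900 ≡ 731
239^16 ≡ 731^2 = 534361 ≡ 116
239^32 ≡ 116^2 = 13456 ≡ 779
239^64 ≡ 779^2 = 606841 ≡ 156
239^128 ≡ 156^2 = 24336 ≡ 793
144 = 128 + 16, so 239^144 ≡ 793·116 ≡ 1438 (mod 1811)
Right side y^r · r^s mod p:
1298^2 = 1684804 ≡ 574
1298^4 ≡ 574^2 = 329476 ≡ 1685
1298^8 ≡ 1685^2 = 2839225 ≡ 1388
1298^16 ≡ 1388^2 = 1926544 ≡ 1451
1298^32 ≡ 1451^2 = 2105401 ≡ 1019
1298^64 ≡ 1019^2 = 1038361 ≡ 658
1298^128 ≡ 658^2 = 432964 ≡ 135
1298^256 ≡ 135^2 = 18225 ≡ 115
1298^512 ≡ 115^2 = 13225 ≡ 548
567 = 512 + 32 + 16 + 4 + 2 + 1, so 1298^567 ≡ 548·1019·1451·1685·574·1298 ≡ 541 (mod 1811)
567^2 = 321489 ≡ 942
567^4 ≡ 942^2 = 887364 ≡ 1785
567^8 ≡ 1785^2 = 3186225 ≡ 676
567^16 ≡ 676^2 = 456976 ≡ 604
567^32 ≡ 604^2 = 364816 ≡ 805
567^64 ≡ 805^2 = 648025 ≡ 1498
567^128 ≡ 1498^2 = 2244004 ≡ 175
567^256 ≡ 175^2 = 30625 ≡ 1649
567^512 ≡ 1649^2 = 2719201 ≡ 890
701 = 512 + 128 + 32 + 16 + 8 + 4 + 1, so 567^701 ≡ 890·175·805·604·676·1785·567 ≡ 1392 (mod 1811)
541·1392 = 753072 ≡ 1507 (mod 1811)
1438 ≠ 1507, so verification fails.

does not verify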